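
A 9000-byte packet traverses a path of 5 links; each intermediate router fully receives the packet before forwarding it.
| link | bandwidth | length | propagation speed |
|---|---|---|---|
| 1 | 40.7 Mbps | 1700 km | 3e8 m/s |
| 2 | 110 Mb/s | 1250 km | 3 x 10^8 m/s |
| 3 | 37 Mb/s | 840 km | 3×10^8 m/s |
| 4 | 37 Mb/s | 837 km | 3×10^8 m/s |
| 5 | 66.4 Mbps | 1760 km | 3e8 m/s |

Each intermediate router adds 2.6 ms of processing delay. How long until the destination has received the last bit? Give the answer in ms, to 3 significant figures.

39.1 ms

L = 9000 × 8 = 72000 bits.
Transmission delays (L/R per hop): 1.76904, 0.654545, 1.94595, 1.94595, 1.08434 ms; sum = 7.39982 ms.
Propagation delays (d/s per hop): 5.66667, 4.16667, 2.8, 2.79, 5.86667 ms; sum = 21.29 ms.
Processing at 4 router(s): 4 × 2.6 ms = 10.4 ms.
End-to-end = 39.1 ms.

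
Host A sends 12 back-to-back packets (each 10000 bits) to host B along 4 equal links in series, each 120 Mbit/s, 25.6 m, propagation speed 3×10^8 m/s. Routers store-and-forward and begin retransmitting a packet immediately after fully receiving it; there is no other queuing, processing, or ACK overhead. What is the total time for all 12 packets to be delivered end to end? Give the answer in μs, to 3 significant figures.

Per-hop transmission t_tx = L/R = 10000/120000000 = 83.3333 μs.
Per-hop propagation t_prop = 25.6/300000000 = 0.0853333 μs.
Pipeline fill: first packet needs 4·t_tx to clear all hops; remaining 11 packets each add one t_tx.
Total = (4+12-1)·t_tx + 4·t_prop = 15·83.3333 + 4·0.0853333 = 1250 μs.

1250 μs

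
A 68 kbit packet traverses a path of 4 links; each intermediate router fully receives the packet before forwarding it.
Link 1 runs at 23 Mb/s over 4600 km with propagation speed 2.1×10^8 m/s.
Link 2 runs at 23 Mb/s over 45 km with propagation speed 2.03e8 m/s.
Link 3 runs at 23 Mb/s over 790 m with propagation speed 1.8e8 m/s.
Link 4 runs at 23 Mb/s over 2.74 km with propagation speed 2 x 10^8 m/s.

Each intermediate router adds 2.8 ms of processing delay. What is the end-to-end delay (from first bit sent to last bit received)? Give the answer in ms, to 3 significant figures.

L = 68000 bits.
Transmission delay per hop = L/R = 68000/23000000 = 2.95652 ms; 4 hops → 11.8261 ms.
Propagation delays (d/s per hop): 21.9048, 0.221675, 0.00438889, 0.0137 ms; sum = 22.1445 ms.
Processing at 3 router(s): 3 × 2.8 ms = 8.4 ms.
End-to-end = 42.4 ms.

42.4 ms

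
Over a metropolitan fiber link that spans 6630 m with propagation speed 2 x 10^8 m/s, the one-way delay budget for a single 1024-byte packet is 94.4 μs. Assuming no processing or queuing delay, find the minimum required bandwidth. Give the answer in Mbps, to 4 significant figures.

133.7 Mbps

L = 8192 bits.
Propagation delay = 6630 / 200000000 = 33.15 μs.
Transmission budget = 94.4 − 33.15 = 61.25 μs.
R ≥ L / t_tx = 8192 bits / 6.125e-05 s = 133.7 Mbps.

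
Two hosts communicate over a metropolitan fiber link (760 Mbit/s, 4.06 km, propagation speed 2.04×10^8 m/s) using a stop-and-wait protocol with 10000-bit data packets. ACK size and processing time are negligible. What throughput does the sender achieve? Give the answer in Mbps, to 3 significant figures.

t_tx = L/R = 10000/760000000 = 1.31579e-05 s.
t_prop = 4060/204000000 = 1.9902e-05 s; RTT = 3.98039e-05 s.
Cycle = t_tx + RTT = 5.29618e-05 s.
Throughput = L / cycle = 10000 / 5.29618e-05 = 189 Mbps.

189 Mbps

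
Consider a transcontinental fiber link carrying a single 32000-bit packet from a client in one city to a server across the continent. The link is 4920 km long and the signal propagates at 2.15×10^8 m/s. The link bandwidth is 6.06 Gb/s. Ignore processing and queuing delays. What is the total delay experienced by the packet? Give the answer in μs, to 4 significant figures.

22890 μs

Transmission delay = L/R = 32000 / 6060000000 = 5.28053 μs.
Propagation delay = d/s = 4920000 m / 215000000 m/s = 22883.7 μs.
Total = 22890 μs.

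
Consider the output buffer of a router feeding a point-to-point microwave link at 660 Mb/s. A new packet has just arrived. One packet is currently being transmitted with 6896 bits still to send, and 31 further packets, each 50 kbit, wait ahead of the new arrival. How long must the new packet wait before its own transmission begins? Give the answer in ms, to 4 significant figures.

Each queued packet: L/R = 50000/660000000 = 0.0757576 ms.
31 queued → 2.34848 ms.
Plus remaining 6896 bits of current packet: 0.0104485 ms.
Queuing delay = 2.359 ms.

2.359 ms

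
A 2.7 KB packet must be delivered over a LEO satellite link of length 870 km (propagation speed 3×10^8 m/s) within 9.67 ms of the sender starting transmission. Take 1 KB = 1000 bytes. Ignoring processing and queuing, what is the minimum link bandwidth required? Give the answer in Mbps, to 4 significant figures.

L = 21600 bits.
Propagation delay = 870000 / 300000000 = 2.9 ms.
Transmission budget = 9.67 − 2.9 = 6.77 ms.
R ≥ L / t_tx = 21600 bits / 0.00677 s = 3.191 Mbps.

3.191 Mbps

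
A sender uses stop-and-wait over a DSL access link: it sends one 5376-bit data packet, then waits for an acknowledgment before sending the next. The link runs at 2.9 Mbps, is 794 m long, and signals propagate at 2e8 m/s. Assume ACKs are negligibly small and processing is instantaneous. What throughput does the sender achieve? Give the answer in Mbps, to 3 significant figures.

2.89 Mbps

t_tx = L/R = 5376/2900000 = 0.00185379 s.
t_prop = 794/200000000 = 3.97e-06 s; RTT = 7.94e-06 s.
Cycle = t_tx + RTT = 0.00186173 s.
Throughput = L / cycle = 5376 / 0.00186173 = 2.89 Mbps.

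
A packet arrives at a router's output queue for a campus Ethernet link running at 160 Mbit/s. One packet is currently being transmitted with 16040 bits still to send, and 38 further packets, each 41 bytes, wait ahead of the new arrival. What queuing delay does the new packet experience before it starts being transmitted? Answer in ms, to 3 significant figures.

0.178 ms

Each queued packet: L/R = 328/160000000 = 0.00205 ms.
38 queued → 0.0779 ms.
Plus remaining 16040 bits of current packet: 0.10025 ms.
Queuing delay = 0.178 ms.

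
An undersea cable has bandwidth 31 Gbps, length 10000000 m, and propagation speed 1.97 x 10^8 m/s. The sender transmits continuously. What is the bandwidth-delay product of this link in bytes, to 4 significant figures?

Propagation delay = 10000000 / 197000000 = 0.0507614 s.
BDP = R × t_prop = 31000000000 × 0.0507614 = 1573600000 bits.
In bytes: 1573600000/8 = 196700000 bytes.

196700000 bytes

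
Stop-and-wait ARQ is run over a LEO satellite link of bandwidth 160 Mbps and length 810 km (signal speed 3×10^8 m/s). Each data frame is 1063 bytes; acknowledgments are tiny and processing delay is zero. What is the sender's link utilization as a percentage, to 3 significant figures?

0.975 %

t_tx = L/R = 8504/160000000 = 5.315e-05 s.
t_prop = 810000/300000000 = 0.0027 s; RTT = 0.0054 s.
Cycle = t_tx + RTT = 0.00545315 s.
Utilization = t_tx / cycle = 5.315e-05/0.00545315 = 0.975 %.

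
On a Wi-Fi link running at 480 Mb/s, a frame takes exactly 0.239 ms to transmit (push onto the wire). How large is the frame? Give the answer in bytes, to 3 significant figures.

14300 bytes

L = R × t_tx = 480000000 b/s × 0.000239 s = 114720 bits.
In bytes: 114720 / 8 = 14300 bytes.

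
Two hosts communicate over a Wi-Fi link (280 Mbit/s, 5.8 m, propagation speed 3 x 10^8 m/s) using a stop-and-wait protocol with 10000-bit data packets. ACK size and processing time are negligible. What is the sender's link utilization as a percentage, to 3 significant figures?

99.9 %

t_tx = L/R = 10000/280000000 = 3.57143e-05 s.
t_prop = 5.8/300000000 = 1.93333e-08 s; RTT = 3.86667e-08 s.
Cycle = t_tx + RTT = 3.5753e-05 s.
Utilization = t_tx / cycle = 3.57143e-05/3.5753e-05 = 99.9 %.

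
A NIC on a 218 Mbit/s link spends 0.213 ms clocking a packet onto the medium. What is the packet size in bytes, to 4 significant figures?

5804 bytes

L = R × t_tx = 218000000 b/s × 0.000213 s = 46434 bits.
In bytes: 46434 / 8 = 5804 bytes.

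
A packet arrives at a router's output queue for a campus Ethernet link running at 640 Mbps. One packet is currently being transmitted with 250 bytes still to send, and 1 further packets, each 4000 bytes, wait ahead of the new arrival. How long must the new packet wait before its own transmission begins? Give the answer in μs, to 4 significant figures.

53.13 μs

Each queued packet: L/R = 32000/640000000 = 50 μs.
1 queued → 50 μs.
Plus remaining 2000 bits of current packet: 3.125 μs.
Queuing delay = 53.13 μs.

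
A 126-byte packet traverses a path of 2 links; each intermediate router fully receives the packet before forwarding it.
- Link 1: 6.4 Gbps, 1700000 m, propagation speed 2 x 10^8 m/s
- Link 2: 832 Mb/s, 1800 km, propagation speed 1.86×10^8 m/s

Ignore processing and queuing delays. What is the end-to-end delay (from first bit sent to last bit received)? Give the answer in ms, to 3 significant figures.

L = 126 × 8 = 1008 bits.
Transmission delays (L/R per hop): 0.0001575, 0.00121154 ms; sum = 0.00136904 ms.
Propagation delays (d/s per hop): 8.5, 9.67742 ms; sum = 18.1774 ms.
End-to-end = 18.2 ms.

18.2 ms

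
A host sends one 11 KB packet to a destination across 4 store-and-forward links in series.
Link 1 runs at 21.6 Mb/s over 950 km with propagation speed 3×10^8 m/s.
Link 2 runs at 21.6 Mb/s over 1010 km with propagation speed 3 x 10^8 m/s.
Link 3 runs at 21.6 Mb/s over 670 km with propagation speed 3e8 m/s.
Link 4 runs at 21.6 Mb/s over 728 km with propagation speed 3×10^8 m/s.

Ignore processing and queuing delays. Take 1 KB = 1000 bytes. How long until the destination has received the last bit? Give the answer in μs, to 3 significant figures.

27500 μs

L = 88000 bits.
Transmission delay per hop = L/R = 88000/21600000 = 4074.07 μs; 4 hops → 16296.3 μs.
Propagation delays (d/s per hop): 3166.67, 3366.67, 2233.33, 2426.67 μs; sum = 11193.3 μs.
End-to-end = 27500 μs.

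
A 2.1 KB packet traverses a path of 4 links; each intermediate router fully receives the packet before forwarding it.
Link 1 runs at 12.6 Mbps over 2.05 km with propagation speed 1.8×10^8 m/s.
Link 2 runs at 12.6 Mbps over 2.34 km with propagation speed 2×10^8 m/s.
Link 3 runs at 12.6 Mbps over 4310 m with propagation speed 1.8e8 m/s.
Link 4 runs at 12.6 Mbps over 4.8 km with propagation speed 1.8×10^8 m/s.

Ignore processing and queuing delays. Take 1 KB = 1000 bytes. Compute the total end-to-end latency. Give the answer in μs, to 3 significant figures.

5410 μs

L = 16800 bits.
Transmission delay per hop = L/R = 16800/12600000 = 1333.33 μs; 4 hops → 5333.33 μs.
Propagation delays (d/s per hop): 11.3889, 11.7, 23.9444, 26.6667 μs; sum = 73.7 μs.
End-to-end = 5410 μs.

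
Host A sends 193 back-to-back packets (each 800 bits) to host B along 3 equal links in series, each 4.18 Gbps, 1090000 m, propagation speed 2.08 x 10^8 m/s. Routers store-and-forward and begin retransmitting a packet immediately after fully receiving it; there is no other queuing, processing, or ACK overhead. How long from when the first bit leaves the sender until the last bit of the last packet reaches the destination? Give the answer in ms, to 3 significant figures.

15.8 ms

Per-hop transmission t_tx = L/R = 800/4.18e+09 = 0.000191388 ms.
Per-hop propagation t_prop = 1090000/208000000 = 5.24038 ms.
Pipeline fill: first packet needs 3·t_tx to clear all hops; remaining 192 packets each add one t_tx.
Total = (3+193-1)·t_tx + 3·t_prop = 195·0.000191388 + 3·5.24038 = 15.8 ms.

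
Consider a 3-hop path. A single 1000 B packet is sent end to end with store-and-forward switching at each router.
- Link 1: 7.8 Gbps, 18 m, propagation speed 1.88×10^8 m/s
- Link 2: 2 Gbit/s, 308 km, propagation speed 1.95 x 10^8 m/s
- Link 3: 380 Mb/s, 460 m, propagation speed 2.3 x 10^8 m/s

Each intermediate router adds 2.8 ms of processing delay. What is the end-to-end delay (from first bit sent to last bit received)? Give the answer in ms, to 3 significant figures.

L = 1000 × 8 = 8000 bits.
Transmission delays (L/R per hop): 0.00102564, 0.004, 0.0210526 ms; sum = 0.0260783 ms.
Propagation delays (d/s per hop): 9.57447e-05, 1.57949, 0.002 ms; sum = 1.58158 ms.
Processing at 2 router(s): 2 × 2.8 ms = 5.6 ms.
End-to-end = 7.21 ms.

7.21 ms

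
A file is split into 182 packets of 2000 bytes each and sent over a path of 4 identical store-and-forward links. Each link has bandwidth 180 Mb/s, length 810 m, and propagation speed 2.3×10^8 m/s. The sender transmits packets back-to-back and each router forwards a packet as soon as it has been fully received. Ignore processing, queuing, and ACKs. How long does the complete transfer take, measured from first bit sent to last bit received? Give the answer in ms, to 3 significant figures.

Per-hop transmission t_tx = L/R = 16000/180000000 = 0.0888889 ms.
Per-hop propagation t_prop = 810/2.3e+08 = 0.00352174 ms.
Pipeline fill: first packet needs 4·t_tx to clear all hops; remaining 181 packets each add one t_tx.
Total = (4+182-1)·t_tx + 4·t_prop = 185·0.0888889 + 4·0.00352174 = 16.5 ms.

16.5 ms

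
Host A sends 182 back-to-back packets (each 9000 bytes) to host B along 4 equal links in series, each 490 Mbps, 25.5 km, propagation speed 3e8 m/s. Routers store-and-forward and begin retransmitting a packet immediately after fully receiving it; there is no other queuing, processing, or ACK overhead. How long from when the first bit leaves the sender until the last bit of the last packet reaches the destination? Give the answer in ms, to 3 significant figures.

27.5 ms

Per-hop transmission t_tx = L/R = 72000/490000000 = 0.146939 ms.
Per-hop propagation t_prop = 25500/300000000 = 0.085 ms.
Pipeline fill: first packet needs 4·t_tx to clear all hops; remaining 181 packets each add one t_tx.
Total = (4+182-1)·t_tx + 4·t_prop = 185·0.146939 + 4·0.085 = 27.5 ms.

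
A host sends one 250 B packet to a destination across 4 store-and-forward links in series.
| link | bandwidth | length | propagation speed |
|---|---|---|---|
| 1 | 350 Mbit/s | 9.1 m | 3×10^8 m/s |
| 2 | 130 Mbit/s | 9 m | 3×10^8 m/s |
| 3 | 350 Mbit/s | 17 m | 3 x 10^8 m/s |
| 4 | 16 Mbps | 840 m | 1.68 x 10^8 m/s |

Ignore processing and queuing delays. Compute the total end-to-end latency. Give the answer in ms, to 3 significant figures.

L = 250 × 8 = 2000 bits.
Transmission delays (L/R per hop): 0.00571429, 0.0153846, 0.00571429, 0.125 ms; sum = 0.151813 ms.
Propagation delays (d/s per hop): 3.03333e-05, 3e-05, 5.66667e-05, 0.005 ms; sum = 0.005117 ms.
End-to-end = 0.157 ms.

0.157 ms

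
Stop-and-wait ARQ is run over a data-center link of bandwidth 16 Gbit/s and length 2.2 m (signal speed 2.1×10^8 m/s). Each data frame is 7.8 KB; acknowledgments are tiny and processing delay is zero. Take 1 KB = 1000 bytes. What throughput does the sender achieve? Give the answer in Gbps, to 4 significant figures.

t_tx = L/R = 62400/16000000000 = 3.9e-06 s.
t_prop = 2.2/210000000 = 1.04762e-08 s; RTT = 2.09524e-08 s.
Cycle = t_tx + RTT = 3.92095e-06 s.
Throughput = L / cycle = 62400 / 3.92095e-06 = 15.91 Gbps.

15.91 Gbps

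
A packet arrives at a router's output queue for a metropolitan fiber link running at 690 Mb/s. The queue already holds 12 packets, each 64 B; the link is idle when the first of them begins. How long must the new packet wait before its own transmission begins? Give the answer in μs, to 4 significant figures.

Each queued packet: L/R = 512/690000000 = 0.742029 μs.
12 queued → 8.90435 μs.
Queuing delay = 8.904 μs.

8.904 μs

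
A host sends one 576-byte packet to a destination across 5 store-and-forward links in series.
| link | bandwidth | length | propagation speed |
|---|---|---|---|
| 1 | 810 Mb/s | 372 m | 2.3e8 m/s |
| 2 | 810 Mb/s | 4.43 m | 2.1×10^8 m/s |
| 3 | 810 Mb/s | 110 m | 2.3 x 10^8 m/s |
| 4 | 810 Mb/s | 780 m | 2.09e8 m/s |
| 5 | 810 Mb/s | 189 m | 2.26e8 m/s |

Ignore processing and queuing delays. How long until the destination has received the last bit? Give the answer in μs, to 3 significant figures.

35.1 μs

L = 576 × 8 = 4608 bits.
Transmission delay per hop = L/R = 4608/810000000 = 5.68889 μs; 5 hops → 28.4444 μs.
Propagation delays (d/s per hop): 1.61739, 0.0210952, 0.478261, 3.73206, 0.836283 μs; sum = 6.68509 μs.
End-to-end = 35.1 μs.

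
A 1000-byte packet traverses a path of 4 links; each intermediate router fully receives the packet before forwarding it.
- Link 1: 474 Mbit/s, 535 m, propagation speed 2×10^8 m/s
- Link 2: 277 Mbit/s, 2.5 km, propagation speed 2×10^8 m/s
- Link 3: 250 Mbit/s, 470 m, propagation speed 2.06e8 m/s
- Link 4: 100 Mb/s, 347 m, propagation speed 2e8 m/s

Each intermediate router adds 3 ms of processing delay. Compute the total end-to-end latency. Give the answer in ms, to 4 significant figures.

9.177 ms

L = 1000 × 8 = 8000 bits.
Transmission delays (L/R per hop): 0.0168776, 0.0288809, 0.032, 0.08 ms; sum = 0.157759 ms.
Propagation delays (d/s per hop): 0.002675, 0.0125, 0.00228155, 0.001735 ms; sum = 0.0191916 ms.
Processing at 3 router(s): 3 × 3 ms = 9 ms.
End-to-end = 9.177 ms.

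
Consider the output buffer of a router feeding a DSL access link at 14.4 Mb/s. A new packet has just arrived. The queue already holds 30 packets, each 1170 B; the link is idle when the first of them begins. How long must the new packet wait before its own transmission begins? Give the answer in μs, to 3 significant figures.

Each queued packet: L/R = 9360/14400000 = 650 μs.
30 queued → 19500 μs.
Queuing delay = 19500 μs.

19500 μs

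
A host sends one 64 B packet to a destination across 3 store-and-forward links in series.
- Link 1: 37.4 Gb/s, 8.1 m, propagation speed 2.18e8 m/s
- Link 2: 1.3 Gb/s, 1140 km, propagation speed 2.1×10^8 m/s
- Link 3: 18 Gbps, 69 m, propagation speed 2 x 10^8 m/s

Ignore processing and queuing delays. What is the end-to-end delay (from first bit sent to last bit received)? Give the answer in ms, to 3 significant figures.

L = 64 × 8 = 512 bits.
Transmission delays (L/R per hop): 1.36898e-05, 0.000393846, 2.84444e-05 ms; sum = 0.00043598 ms.
Propagation delays (d/s per hop): 3.7156e-05, 5.42857, 0.000345 ms; sum = 5.42895 ms.
End-to-end = 5.43 ms.

5.43 ms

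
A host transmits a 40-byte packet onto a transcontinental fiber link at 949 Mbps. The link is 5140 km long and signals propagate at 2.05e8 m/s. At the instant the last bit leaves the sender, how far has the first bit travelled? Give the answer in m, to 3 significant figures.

69.1 m

t_tx = L/R = 320/949000000 = 3.37197e-07 s.
Distance = s × t_tx = 2.05e+08 × 3.37197e-07 = 69.1 m.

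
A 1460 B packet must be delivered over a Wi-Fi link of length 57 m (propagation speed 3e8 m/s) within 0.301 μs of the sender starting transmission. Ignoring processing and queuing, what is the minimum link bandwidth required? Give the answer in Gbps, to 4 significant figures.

105.2 Gbps

L = 11680 bits.
Propagation delay = 57 / 300000000 = 0.19 μs.
Transmission budget = 0.301 − 0.19 = 0.111 μs.
R ≥ L / t_tx = 11680 bits / 1.11e-07 s = 105.2 Gbps.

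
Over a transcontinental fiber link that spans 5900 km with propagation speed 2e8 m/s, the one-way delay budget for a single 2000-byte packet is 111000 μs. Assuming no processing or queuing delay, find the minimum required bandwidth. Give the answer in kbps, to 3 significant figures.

196 kbps

L = 16000 bits.
Propagation delay = 5900000 / 200000000 = 29500 μs.
Transmission budget = 111000 − 29500 = 81500 μs.
R ≥ L / t_tx = 16000 bits / 0.0815 s = 196 kbps.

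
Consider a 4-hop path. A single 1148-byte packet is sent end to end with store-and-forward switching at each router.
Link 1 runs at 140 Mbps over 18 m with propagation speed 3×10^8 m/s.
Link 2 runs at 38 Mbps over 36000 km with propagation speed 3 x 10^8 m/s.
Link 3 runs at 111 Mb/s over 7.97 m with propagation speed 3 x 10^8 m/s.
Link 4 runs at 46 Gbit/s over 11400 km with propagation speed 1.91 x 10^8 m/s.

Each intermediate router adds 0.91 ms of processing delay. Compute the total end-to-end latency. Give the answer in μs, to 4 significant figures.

L = 1148 × 8 = 9184 bits.
Transmission delays (L/R per hop): 65.6, 241.684, 82.7387, 0.199652 μs; sum = 390.223 μs.
Propagation delays (d/s per hop): 0.06, 120000, 0.0265667, 59685.9 μs; sum = 179686 μs.
Processing at 3 router(s): 3 × 0.91 ms = 2730 μs.
End-to-end = 182800 μs.

182800 μs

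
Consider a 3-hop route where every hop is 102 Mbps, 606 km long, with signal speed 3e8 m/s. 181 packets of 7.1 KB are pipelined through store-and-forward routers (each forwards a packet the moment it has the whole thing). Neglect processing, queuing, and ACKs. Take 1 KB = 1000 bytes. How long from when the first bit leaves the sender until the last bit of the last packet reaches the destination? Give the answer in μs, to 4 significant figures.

108000 μs

Per-hop transmission t_tx = L/R = 56800/102000000 = 556.863 μs.
Per-hop propagation t_prop = 606000/300000000 = 2020 μs.
Pipeline fill: first packet needs 3·t_tx to clear all hops; remaining 180 packets each add one t_tx.
Total = (3+181-1)·t_tx + 3·t_prop = 183·556.863 + 3·2020 = 108000 μs.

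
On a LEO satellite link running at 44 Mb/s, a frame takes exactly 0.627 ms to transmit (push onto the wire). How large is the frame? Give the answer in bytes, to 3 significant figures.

3450 bytes

L = R × t_tx = 44000000 b/s × 0.000627 s = 27588 bits.
In bytes: 27588 / 8 = 3450 bytes.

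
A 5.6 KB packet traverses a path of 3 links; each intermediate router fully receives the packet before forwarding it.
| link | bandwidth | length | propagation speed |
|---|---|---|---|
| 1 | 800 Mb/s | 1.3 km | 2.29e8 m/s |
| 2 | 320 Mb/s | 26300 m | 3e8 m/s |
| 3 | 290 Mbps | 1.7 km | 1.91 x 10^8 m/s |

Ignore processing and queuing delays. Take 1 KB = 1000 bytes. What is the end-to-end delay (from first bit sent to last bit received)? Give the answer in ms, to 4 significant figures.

0.4527 ms

L = 44800 bits.
Transmission delays (L/R per hop): 0.056, 0.14, 0.154483 ms; sum = 0.350483 ms.
Propagation delays (d/s per hop): 0.00567686, 0.0876667, 0.00890052 ms; sum = 0.102244 ms.
End-to-end = 0.4527 ms.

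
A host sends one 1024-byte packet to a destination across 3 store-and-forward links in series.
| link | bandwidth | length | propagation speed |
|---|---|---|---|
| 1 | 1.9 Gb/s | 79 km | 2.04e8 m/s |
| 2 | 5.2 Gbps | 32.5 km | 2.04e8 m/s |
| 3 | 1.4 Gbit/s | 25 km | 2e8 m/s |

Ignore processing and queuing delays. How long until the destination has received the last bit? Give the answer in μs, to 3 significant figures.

L = 1024 × 8 = 8192 bits.
Transmission delays (L/R per hop): 4.31158, 1.57538, 5.85143 μs; sum = 11.7384 μs.
Propagation delays (d/s per hop): 387.255, 159.314, 125 μs; sum = 671.569 μs.
End-to-end = 683 μs.

683 μs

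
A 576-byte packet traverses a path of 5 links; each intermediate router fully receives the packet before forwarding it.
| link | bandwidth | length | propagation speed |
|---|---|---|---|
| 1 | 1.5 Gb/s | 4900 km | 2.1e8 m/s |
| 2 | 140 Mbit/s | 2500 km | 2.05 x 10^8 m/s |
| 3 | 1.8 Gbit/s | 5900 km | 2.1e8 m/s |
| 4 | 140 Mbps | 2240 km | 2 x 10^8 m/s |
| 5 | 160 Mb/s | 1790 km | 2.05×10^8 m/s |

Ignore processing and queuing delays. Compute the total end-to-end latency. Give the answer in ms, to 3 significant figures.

L = 576 × 8 = 4608 bits.
Transmission delays (L/R per hop): 0.003072, 0.0329143, 0.00256, 0.0329143, 0.0288 ms; sum = 0.100261 ms.
Propagation delays (d/s per hop): 23.3333, 12.1951, 28.0952, 11.2, 8.73171 ms; sum = 83.5554 ms.
End-to-end = 83.7 ms.

83.7 ms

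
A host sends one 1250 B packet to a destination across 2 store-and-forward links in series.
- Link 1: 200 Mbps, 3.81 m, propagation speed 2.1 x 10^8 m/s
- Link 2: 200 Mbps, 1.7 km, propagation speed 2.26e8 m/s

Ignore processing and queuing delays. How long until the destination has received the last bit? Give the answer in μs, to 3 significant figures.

L = 1250 × 8 = 10000 bits.
Transmission delay per hop = L/R = 10000/200000000 = 50 μs; 2 hops → 100 μs.
Propagation delays (d/s per hop): 0.0181429, 7.52212 μs; sum = 7.54027 μs.
End-to-end = 108 μs.

108 μs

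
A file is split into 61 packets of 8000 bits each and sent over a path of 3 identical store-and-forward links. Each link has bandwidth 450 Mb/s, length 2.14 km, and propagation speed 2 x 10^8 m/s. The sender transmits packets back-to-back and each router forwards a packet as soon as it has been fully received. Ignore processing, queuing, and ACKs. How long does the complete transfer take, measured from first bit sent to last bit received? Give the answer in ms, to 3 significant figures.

1.15 ms

Per-hop transmission t_tx = L/R = 8000/450000000 = 0.0177778 ms.
Per-hop propagation t_prop = 2140/200000000 = 0.0107 ms.
Pipeline fill: first packet needs 3·t_tx to clear all hops; remaining 60 packets each add one t_tx.
Total = (3+61-1)·t_tx + 3·t_prop = 63·0.0177778 + 3·0.0107 = 1.15 ms.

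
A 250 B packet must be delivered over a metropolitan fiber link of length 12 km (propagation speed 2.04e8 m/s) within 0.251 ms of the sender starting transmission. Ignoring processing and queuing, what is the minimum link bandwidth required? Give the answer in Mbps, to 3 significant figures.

L = 2000 bits.
Propagation delay = 12000 / 204000000 = 0.0588235 ms.
Transmission budget = 0.251 − 0.0588235 = 0.192176 ms.
R ≥ L / t_tx = 2000 bits / 0.000192176 s = 10.4 Mbps.

10.4 Mbps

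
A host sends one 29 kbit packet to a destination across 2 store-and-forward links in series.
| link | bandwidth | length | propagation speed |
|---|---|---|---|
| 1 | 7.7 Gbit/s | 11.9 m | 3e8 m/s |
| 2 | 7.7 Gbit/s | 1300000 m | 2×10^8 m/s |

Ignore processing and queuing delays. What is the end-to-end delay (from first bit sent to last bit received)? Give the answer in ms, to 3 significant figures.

6.51 ms

L = 29000 bits.
Transmission delay per hop = L/R = 29000/7700000000 = 0.00376623 ms; 2 hops → 0.00753247 ms.
Propagation delays (d/s per hop): 3.96667e-05, 6.5 ms; sum = 6.50004 ms.
End-to-end = 6.51 ms.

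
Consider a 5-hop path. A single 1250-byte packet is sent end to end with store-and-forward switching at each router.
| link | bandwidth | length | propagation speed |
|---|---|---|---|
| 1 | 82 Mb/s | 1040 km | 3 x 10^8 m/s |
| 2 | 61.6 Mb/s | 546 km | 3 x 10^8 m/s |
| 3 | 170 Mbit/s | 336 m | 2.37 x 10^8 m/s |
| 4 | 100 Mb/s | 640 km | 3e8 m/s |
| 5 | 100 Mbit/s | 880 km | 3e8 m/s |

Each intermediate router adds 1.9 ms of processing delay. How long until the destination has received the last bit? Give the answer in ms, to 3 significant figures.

18.5 ms

L = 1250 × 8 = 10000 bits.
Transmission delays (L/R per hop): 0.121951, 0.162338, 0.0588235, 0.1, 0.1 ms; sum = 0.543112 ms.
Propagation delays (d/s per hop): 3.46667, 1.82, 0.00141772, 2.13333, 2.93333 ms; sum = 10.3548 ms.
Processing at 4 router(s): 4 × 1.9 ms = 7.6 ms.
End-to-end = 18.5 ms.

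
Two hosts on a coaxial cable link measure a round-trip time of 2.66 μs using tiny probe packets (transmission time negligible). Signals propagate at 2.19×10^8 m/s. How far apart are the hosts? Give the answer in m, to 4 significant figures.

291.3 m

One-way propagation = RTT/2 = 1.33 μs.
d = s × t = 219000000 × 1.33e-06 = 291.3 m.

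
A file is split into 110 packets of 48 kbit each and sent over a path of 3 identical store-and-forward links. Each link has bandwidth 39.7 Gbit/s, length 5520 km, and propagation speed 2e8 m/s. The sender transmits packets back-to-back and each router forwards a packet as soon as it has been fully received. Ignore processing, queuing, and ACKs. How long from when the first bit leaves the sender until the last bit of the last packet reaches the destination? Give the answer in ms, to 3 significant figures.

82.9 ms

Per-hop transmission t_tx = L/R = 48000/39700000000 = 0.00120907 ms.
Per-hop propagation t_prop = 5520000/200000000 = 27.6 ms.
Pipeline fill: first packet needs 3·t_tx to clear all hops; remaining 109 packets each add one t_tx.
Total = (3+110-1)·t_tx + 3·t_prop = 112·0.00120907 + 3·27.6 = 82.9 ms.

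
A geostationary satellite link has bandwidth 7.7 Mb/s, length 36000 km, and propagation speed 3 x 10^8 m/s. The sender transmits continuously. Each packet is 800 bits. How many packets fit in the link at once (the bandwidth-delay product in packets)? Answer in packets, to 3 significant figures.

Propagation delay = 36000000 / 300000000 = 0.12 s.
BDP = R × t_prop = 7700000 × 0.12 = 924000 bits.
In packets of 800 bits: 1160 packets.

1160 packets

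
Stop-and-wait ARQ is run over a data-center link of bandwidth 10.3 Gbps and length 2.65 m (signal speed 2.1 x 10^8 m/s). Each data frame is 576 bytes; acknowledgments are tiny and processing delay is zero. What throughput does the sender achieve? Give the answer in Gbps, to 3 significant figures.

9.75 Gbps

t_tx = L/R = 4608/10300000000 = 4.47379e-07 s.
t_prop = 2.65/210000000 = 1.2619e-08 s; RTT = 2.52381e-08 s.
Cycle = t_tx + RTT = 4.72617e-07 s.
Throughput = L / cycle = 4608 / 4.72617e-07 = 9.75 Gbps.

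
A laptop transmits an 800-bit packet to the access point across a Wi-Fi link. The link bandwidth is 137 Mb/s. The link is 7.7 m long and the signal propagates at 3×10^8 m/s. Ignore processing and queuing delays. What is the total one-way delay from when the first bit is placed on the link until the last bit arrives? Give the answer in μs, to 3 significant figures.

Transmission delay = L/R = 800 / 137000000 = 5.83942 μs.
Propagation delay = d/s = 7.7 m / 300000000 m/s = 0.0256667 μs.
Total = 5.87 μs.

5.87 μs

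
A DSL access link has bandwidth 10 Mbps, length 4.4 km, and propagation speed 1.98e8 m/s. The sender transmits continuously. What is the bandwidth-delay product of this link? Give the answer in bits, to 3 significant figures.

Propagation delay = 4400 / 198000000 = 2.22222e-05 s.
BDP = R × t_prop = 10000000 × 2.22222e-05 = 222.222 bits.

222 bits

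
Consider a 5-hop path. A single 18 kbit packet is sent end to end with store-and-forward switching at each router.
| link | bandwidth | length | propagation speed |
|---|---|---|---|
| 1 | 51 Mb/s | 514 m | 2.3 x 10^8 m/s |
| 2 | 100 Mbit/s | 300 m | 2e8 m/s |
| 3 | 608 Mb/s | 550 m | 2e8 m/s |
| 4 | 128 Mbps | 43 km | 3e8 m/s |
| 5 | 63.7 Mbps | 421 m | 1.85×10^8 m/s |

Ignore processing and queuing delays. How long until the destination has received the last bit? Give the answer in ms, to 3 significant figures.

1.14 ms

L = 18000 bits.
Transmission delays (L/R per hop): 0.352941, 0.18, 0.0296053, 0.140625, 0.282575 ms; sum = 0.985746 ms.
Propagation delays (d/s per hop): 0.00223478, 0.0015, 0.00275, 0.143333, 0.00227568 ms; sum = 0.152094 ms.
End-to-end = 1.14 ms.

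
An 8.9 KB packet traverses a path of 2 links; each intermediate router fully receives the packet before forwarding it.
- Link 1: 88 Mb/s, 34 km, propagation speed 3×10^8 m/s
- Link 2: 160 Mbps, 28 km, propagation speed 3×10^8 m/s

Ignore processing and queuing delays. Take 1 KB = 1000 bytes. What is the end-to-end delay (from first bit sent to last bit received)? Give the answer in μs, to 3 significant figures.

L = 71200 bits.
Transmission delays (L/R per hop): 809.091, 445 μs; sum = 1254.09 μs.
Propagation delays (d/s per hop): 113.333, 93.3333 μs; sum = 206.667 μs.
End-to-end = 1460 μs.

1460 μs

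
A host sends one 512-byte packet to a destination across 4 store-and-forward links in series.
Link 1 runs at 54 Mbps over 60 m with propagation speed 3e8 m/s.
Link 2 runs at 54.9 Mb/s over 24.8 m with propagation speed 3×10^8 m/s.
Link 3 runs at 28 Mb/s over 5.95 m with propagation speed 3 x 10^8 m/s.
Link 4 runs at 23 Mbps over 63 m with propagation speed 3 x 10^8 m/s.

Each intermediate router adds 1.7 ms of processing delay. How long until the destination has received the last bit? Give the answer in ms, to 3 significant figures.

L = 512 × 8 = 4096 bits.
Transmission delays (L/R per hop): 0.0758519, 0.0746084, 0.146286, 0.178087 ms; sum = 0.474833 ms.
Propagation delays (d/s per hop): 0.0002, 8.26667e-05, 1.98333e-05, 0.00021 ms; sum = 0.0005125 ms.
Processing at 3 router(s): 3 × 1.7 ms = 5.1 ms.
End-to-end = 5.58 ms.

5.58 ms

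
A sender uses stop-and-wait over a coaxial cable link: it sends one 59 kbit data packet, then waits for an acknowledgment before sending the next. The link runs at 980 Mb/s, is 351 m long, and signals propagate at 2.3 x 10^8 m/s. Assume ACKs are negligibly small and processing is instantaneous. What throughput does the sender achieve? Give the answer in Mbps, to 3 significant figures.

t_tx = L/R = 59000/980000000 = 6.02041e-05 s.
t_prop = 351/2.3e+08 = 1.52609e-06 s; RTT = 3.05217e-06 s.
Cycle = t_tx + RTT = 6.32563e-05 s.
Throughput = L / cycle = 59000 / 6.32563e-05 = 933 Mbps.

933 Mbps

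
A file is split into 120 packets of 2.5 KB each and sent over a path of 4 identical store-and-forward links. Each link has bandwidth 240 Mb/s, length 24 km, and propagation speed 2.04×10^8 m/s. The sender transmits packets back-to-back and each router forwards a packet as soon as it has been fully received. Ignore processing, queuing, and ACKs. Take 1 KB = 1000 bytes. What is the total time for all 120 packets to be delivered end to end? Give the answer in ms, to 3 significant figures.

Per-hop transmission t_tx = L/R = 20000/240000000 = 0.0833333 ms.
Per-hop propagation t_prop = 24000/204000000 = 0.117647 ms.
Pipeline fill: first packet needs 4·t_tx to clear all hops; remaining 119 packets each add one t_tx.
Total = (4+120-1)·t_tx + 4·t_prop = 123·0.0833333 + 4·0.117647 = 10.7 ms.

10.7 ms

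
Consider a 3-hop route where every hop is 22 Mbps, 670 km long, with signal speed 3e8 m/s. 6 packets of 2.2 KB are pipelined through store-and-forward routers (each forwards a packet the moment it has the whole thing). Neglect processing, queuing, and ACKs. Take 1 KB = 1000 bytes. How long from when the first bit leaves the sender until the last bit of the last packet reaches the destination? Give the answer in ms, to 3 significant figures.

13.1 ms

Per-hop transmission t_tx = L/R = 17600/22000000 = 0.8 ms.
Per-hop propagation t_prop = 670000/300000000 = 2.23333 ms.
Pipeline fill: first packet needs 3·t_tx to clear all hops; remaining 5 packets each add one t_tx.
Total = (3+6-1)·t_tx + 3·t_prop = 8·0.8 + 3·2.23333 = 13.1 ms.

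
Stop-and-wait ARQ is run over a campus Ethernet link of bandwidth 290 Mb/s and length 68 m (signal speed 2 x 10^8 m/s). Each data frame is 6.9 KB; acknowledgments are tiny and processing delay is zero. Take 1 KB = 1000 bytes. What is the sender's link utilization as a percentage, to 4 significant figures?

99.64 %

t_tx = L/R = 55200/290000000 = 0.000190345 s.
t_prop = 68/200000000 = 3.4e-07 s; RTT = 6.8e-07 s.
Cycle = t_tx + RTT = 0.000191025 s.
Utilization = t_tx / cycle = 0.000190345/0.000191025 = 99.64 %.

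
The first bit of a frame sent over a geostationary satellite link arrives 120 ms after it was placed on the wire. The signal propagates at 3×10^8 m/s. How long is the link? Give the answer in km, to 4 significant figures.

36000 km

d = s × t_prop = 300000000 × 0.12 = 36000 km.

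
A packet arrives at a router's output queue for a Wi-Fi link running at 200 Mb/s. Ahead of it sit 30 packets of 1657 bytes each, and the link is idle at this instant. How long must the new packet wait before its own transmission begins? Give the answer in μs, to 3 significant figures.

1990 μs

Each queued packet: L/R = 13256/200000000 = 66.28 μs.
30 queued → 1988.4 μs.
Queuing delay = 1990 μs.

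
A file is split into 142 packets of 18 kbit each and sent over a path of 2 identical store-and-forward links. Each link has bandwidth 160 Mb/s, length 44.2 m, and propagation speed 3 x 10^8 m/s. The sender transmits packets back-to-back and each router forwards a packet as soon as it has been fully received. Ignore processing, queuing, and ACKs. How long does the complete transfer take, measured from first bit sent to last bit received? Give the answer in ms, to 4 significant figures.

16.09 ms

Per-hop transmission t_tx = L/R = 18000/160000000 = 0.1125 ms.
Per-hop propagation t_prop = 44.2/300000000 = 0.000147333 ms.
Pipeline fill: first packet needs 2·t_tx to clear all hops; remaining 141 packets each add one t_tx.
Total = (2+142-1)·t_tx + 2·t_prop = 143·0.1125 + 2·0.000147333 = 16.09 ms.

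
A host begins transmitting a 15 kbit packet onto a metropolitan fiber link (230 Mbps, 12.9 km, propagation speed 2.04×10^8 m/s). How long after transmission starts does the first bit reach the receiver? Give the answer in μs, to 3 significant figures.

63.2 μs

First bit experiences only propagation delay: d/s = 12900/204000000 = 63.2 μs.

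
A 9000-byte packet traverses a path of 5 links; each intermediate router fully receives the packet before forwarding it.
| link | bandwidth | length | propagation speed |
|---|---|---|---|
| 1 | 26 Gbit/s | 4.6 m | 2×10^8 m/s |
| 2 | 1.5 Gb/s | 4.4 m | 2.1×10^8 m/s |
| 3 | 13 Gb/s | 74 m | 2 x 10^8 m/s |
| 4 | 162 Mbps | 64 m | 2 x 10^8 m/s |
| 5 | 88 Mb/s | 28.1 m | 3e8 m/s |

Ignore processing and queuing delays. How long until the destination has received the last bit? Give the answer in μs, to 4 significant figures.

L = 9000 × 8 = 72000 bits.
Transmission delays (L/R per hop): 2.76923, 48, 5.53846, 444.444, 818.182 μs; sum = 1318.93 μs.
Propagation delays (d/s per hop): 0.023, 0.0209524, 0.37, 0.32, 0.0936667 μs; sum = 0.827619 μs.
End-to-end = 1320 μs.

1320 μs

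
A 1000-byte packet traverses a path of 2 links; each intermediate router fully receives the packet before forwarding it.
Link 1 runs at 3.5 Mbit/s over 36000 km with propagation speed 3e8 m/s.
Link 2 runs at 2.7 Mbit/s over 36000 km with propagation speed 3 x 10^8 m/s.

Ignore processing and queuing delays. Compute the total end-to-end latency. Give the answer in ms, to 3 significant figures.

245 ms

L = 1000 × 8 = 8000 bits.
Transmission delays (L/R per hop): 2.28571, 2.96296 ms; sum = 5.24868 ms.
Propagation delays (d/s per hop): 120, 120 ms; sum = 240 ms.
End-to-end = 245 ms.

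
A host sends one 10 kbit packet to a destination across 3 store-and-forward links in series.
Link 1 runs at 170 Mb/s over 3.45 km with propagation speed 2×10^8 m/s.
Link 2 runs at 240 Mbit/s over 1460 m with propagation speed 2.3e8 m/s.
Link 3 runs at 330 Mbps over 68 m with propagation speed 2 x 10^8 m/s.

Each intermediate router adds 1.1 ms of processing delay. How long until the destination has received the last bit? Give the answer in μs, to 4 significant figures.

L = 10000 bits.
Transmission delays (L/R per hop): 58.8235, 41.6667, 30.303 μs; sum = 130.793 μs.
Propagation delays (d/s per hop): 17.25, 6.34783, 0.34 μs; sum = 23.9378 μs.
Processing at 2 router(s): 2 × 1.1 ms = 2200 μs.
End-to-end = 2355 μs.

2355 μs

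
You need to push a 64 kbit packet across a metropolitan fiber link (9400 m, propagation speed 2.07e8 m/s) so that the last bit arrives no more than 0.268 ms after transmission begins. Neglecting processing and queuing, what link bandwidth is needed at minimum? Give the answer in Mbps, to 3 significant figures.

Propagation delay = 9400 / 2.07e+08 = 0.0454106 ms.
Transmission budget = 0.268 − 0.0454106 = 0.222589 ms.
R ≥ L / t_tx = 64000 bits / 0.000222589 s = 288 Mbps.

288 Mbps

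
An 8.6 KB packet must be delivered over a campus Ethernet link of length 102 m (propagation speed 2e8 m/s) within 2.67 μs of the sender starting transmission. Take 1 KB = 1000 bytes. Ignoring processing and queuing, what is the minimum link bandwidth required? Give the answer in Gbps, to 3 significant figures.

L = 68800 bits.
Propagation delay = 102 / 200000000 = 0.51 μs.
Transmission budget = 2.67 − 0.51 = 2.16 μs.
R ≥ L / t_tx = 68800 bits / 2.16e-06 s = 31.9 Gbps.

31.9 Gbps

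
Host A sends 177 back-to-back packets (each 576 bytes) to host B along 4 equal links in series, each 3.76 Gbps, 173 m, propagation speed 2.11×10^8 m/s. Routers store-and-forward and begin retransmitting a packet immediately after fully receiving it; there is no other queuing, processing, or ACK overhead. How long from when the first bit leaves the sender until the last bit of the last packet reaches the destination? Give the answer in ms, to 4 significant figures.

0.2239 ms

Per-hop transmission t_tx = L/R = 4608/3760000000 = 0.00122553 ms.
Per-hop propagation t_prop = 173/211000000 = 0.000819905 ms.
Pipeline fill: first packet needs 4·t_tx to clear all hops; remaining 176 packets each add one t_tx.
Total = (4+177-1)·t_tx + 4·t_prop = 180·0.00122553 + 4·0.000819905 = 0.2239 ms.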